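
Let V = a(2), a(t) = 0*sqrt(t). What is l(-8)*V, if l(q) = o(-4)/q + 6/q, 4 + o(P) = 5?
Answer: 0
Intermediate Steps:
a(t) = 0
o(P) = 1 (o(P) = -4 + 5 = 1)
V = 0
l(q) = 7/q (l(q) = 1/q + 6/q = 7/q)
l(-8)*V = (7/(-8))*0 = (7*(-1/8))*0 = -7/8*0 = 0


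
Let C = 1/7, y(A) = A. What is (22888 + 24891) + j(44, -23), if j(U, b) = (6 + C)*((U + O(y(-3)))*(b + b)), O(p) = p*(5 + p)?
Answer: 259289/7 ≈ 37041.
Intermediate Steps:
C = 1/7 ≈ 0.14286
j(U, b) = 86*b*(-6 + U)/7 (j(U, b) = (6 + 1/7)*((U - 3*(5 - 3))*(b + b)) = 43*((U - 3*2)*(2*b))/7 = 43*((U - 6)*(2*b))/7 = 43*((-6 + U)*(2*b))/7 = 43*(2*b*(-6 + U))/7 = 86*b*(-6 + U)/7)
(22888 + 24891) + j(44, -23) = (22888 + 24891) + (86/7)*(-23)*(-6 + 44) = 47779 + (86/7)*(-23)*38 = 47779 - 75164/7 = 259289/7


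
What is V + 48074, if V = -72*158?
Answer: 36698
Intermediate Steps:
V = -11376
V + 48074 = -11376 + 48074 = 36698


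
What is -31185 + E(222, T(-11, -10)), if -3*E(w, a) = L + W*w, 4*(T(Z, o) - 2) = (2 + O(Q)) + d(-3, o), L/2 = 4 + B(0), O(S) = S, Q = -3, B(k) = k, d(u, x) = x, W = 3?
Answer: -94229/3 ≈ -31410.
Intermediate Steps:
L = 8 (L = 2*(4 + 0) = 2*4 = 8)
T(Z, o) = 7/4 + o/4 (T(Z, o) = 2 + ((2 - 3) + o)/4 = 2 + (-1 + o)/4 = 2 + (-¼ + o/4) = 7/4 + o/4)
E(w, a) = -8/3 - w (E(w, a) = -(8 + 3*w)/3 = -8/3 - w)
-31185 + E(222, T(-11, -10)) = -31185 + (-8/3 - 1*222) = -31185 + (-8/3 - 222) = -31185 - 674/3 = -94229/3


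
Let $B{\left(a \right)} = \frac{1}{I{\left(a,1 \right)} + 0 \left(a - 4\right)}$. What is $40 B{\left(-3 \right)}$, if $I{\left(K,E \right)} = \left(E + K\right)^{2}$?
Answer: $10$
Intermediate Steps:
$B{\left(a \right)} = \frac{1}{\left(1 + a\right)^{2}}$ ($B{\left(a \right)} = \frac{1}{\left(1 + a\right)^{2} + 0 \left(a - 4\right)} = \frac{1}{\left(1 + a\right)^{2} + 0 \left(-4 + a\right)} = \frac{1}{\left(1 + a\right)^{2} + 0} = \frac{1}{\left(1 + a\right)^{2}}$)
$40 B{\left(-3 \right)} = \frac{40}{\left(1 - 3\right)^{2}} = \frac{40}{4} = 40 \cdot \frac{1}{4} = 10$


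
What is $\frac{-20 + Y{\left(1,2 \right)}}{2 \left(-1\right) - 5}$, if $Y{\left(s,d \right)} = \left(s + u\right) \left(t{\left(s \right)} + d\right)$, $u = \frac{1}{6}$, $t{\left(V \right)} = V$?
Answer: $\frac{33}{14} \approx 2.3571$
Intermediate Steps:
$u = \frac{1}{6} \approx 0.16667$
$Y{\left(s,d \right)} = \left(\frac{1}{6} + s\right) \left(d + s\right)$ ($Y{\left(s,d \right)} = \left(s + \frac{1}{6}\right) \left(s + d\right) = \left(\frac{1}{6} + s\right) \left(d + s\right)$)
$\frac{-20 + Y{\left(1,2 \right)}}{2 \left(-1\right) - 5} = \frac{-20 + \left(1^{2} + \frac{1}{6} \cdot 2 + \frac{1}{6} \cdot 1 + 2 \cdot 1\right)}{2 \left(-1\right) - 5} = \frac{-20 + \left(1 + \frac{1}{3} + \frac{1}{6} + 2\right)}{-2 - 5} = \frac{-20 + \frac{7}{2}}{-7} = \left(- \frac{33}{2}\right) \left(- \frac{1}{7}\right) = \frac{33}{14}$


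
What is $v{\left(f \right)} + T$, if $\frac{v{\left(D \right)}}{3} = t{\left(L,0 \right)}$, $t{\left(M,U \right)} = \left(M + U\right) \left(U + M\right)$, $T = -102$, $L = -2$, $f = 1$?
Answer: $-90$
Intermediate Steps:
$t{\left(M,U \right)} = \left(M + U\right)^{2}$ ($t{\left(M,U \right)} = \left(M + U\right) \left(M + U\right) = \left(M + U\right)^{2}$)
$v{\left(D \right)} = 12$ ($v{\left(D \right)} = 3 \left(-2 + 0\right)^{2} = 3 \left(-2\right)^{2} = 3 \cdot 4 = 12$)
$v{\left(f \right)} + T = 12 - 102 = -90$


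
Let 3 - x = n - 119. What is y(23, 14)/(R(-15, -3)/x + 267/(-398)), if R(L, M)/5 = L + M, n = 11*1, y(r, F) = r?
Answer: -338698/21819 ≈ -15.523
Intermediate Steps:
n = 11
x = 111 (x = 3 - (11 - 119) = 3 - 1*(-108) = 3 + 108 = 111)
R(L, M) = 5*L + 5*M (R(L, M) = 5*(L + M) = 5*L + 5*M)
y(23, 14)/(R(-15, -3)/x + 267/(-398)) = 23/((5*(-15) + 5*(-3))/111 + 267/(-398)) = 23/((-75 - 15)*(1/111) + 267*(-1/398)) = 23/(-90*1/111 - 267/398) = 23/(-30/37 - 267/398) = 23/(-21819/14726) = 23*(-14726/21819) = -338698/21819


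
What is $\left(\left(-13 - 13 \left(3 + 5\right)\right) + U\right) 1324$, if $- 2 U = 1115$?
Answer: $-893038$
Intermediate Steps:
$U = - \frac{1115}{2}$ ($U = \left(- \frac{1}{2}\right) 1115 = - \frac{1115}{2} \approx -557.5$)
$\left(\left(-13 - 13 \left(3 + 5\right)\right) + U\right) 1324 = \left(\left(-13 - 13 \left(3 + 5\right)\right) - \frac{1115}{2}\right) 1324 = \left(\left(-13 - 104\right) - \frac{1115}{2}\right) 1324 = \left(-117 - \frac{1115}{2}\right) 1324 = \left(- \frac{1349}{2}\right) 1324 = -893038$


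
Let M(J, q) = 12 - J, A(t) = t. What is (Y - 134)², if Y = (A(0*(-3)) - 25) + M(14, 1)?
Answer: 25921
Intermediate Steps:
Y = -27 (Y = (0*(-3) - 25) + (12 - 1*14) = (0 - 25) + (12 - 14) = -25 - 2 = -27)
(Y - 134)² = (-27 - 134)² = (-161)² = 25921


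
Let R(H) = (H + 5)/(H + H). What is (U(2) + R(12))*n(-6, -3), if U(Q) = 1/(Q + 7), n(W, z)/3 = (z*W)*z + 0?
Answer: -531/4 ≈ -132.75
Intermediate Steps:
n(W, z) = 3*W*z² (n(W, z) = 3*((z*W)*z + 0) = 3*((W*z)*z + 0) = 3*(W*z² + 0) = 3*(W*z²) = 3*W*z²)
R(H) = (5 + H)/(2*H) (R(H) = (5 + H)/((2*H)) = (5 + H)*(1/(2*H)) = (5 + H)/(2*H))
U(Q) = 1/(7 + Q)
(U(2) + R(12))*n(-6, -3) = (1/(7 + 2) + (½)*(5 + 12)/12)*(3*(-6)*(-3)²) = (1/9 + (½)*(1/12)*17)*(3*(-6)*9) = (⅑ + 17/24)*(-162) = (59/72)*(-162) = -531/4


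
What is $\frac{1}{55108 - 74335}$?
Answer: $- \frac{1}{19227} \approx -5.201 \cdot 10^{-5}$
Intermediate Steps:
$\frac{1}{55108 - 74335} = \frac{1}{-19227} = - \frac{1}{19227}$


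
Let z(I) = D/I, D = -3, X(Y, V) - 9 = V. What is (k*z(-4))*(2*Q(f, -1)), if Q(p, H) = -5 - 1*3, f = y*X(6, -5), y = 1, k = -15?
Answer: 180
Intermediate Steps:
X(Y, V) = 9 + V
f = 4 (f = 1*(9 - 5) = 1*4 = 4)
Q(p, H) = -8 (Q(p, H) = -5 - 3 = -8)
z(I) = -3/I
(k*z(-4))*(2*Q(f, -1)) = (-(-45)/(-4))*(2*(-8)) = -(-45)*(-1)/4*(-16) = -15*¾*(-16) = -45/4*(-16) = 180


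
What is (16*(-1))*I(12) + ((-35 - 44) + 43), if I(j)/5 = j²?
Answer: -11556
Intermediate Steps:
I(j) = 5*j²
(16*(-1))*I(12) + ((-35 - 44) + 43) = (16*(-1))*(5*12²) + ((-35 - 44) + 43) = -80*144 + (-79 + 43) = -16*720 - 36 = -11520 - 36 = -11556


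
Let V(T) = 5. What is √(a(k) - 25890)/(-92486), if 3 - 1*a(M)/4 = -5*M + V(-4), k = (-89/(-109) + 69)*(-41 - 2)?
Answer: -I*√1021055538/10080974 ≈ -0.0031697*I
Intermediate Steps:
k = -327230/109 (k = (-89*(-1/109) + 69)*(-43) = (89/109 + 69)*(-43) = (7610/109)*(-43) = -327230/109 ≈ -3002.1)
a(M) = -8 + 20*M (a(M) = 12 - 4*(-5*M + 5) = 12 - 4*(5 - 5*M) = 12 + (-20 + 20*M) = -8 + 20*M)
√(a(k) - 25890)/(-92486) = √((-8 + 20*(-327230/109)) - 25890)/(-92486) = √((-8 - 6544600/109) - 25890)*(-1/92486) = √(-6545472/109 - 25890)*(-1/92486) = √(-9367482/109)*(-1/92486) = (I*√1021055538/109)*(-1/92486) = -I*√1021055538/10080974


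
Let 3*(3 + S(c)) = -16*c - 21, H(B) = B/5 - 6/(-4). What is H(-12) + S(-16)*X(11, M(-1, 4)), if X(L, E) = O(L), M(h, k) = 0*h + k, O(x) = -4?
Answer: -9067/30 ≈ -302.23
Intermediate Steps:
H(B) = 3/2 + B/5 (H(B) = B*(⅕) - 6*(-¼) = B/5 + 3/2 = 3/2 + B/5)
S(c) = -10 - 16*c/3 (S(c) = -3 + (-16*c - 21)/3 = -3 + (-21 - 16*c)/3 = -3 + (-7 - 16*c/3) = -10 - 16*c/3)
M(h, k) = k (M(h, k) = 0 + k = k)
X(L, E) = -4
H(-12) + S(-16)*X(11, M(-1, 4)) = (3/2 + (⅕)*(-12)) + (-10 - 16/3*(-16))*(-4) = (3/2 - 12/5) + (-10 + 256/3)*(-4) = -9/10 + (226/3)*(-4) = -9/10 - 904/3 = -9067/30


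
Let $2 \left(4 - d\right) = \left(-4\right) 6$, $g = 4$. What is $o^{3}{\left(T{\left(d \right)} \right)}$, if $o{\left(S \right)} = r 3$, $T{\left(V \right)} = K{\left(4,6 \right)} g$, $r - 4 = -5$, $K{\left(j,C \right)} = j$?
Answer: $-27$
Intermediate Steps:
$r = -1$ ($r = 4 - 5 = -1$)
$d = 16$ ($d = 4 - \frac{\left(-4\right) 6}{2} = 4 - -12 = 4 + 12 = 16$)
$T{\left(V \right)} = 16$ ($T{\left(V \right)} = 4 \cdot 4 = 16$)
$o{\left(S \right)} = -3$ ($o{\left(S \right)} = \left(-1\right) 3 = -3$)
$o^{3}{\left(T{\left(d \right)} \right)} = \left(-3\right)^{3} = -27$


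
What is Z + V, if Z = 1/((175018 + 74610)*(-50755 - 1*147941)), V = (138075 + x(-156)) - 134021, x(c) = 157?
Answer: 208865958305567/49600085088 ≈ 4211.0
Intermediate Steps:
V = 4211 (V = (138075 + 157) - 134021 = 138232 - 134021 = 4211)
Z = -1/49600085088 (Z = 1/(249628*(-50755 - 147941)) = 1/(249628*(-198696)) = 1/(-49600085088) = -1/49600085088 ≈ -2.0161e-11)
Z + V = -1/49600085088 + 4211 = 208865958305567/49600085088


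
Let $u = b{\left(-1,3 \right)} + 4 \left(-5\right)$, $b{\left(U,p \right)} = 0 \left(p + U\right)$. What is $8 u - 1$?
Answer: $-161$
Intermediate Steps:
$b{\left(U,p \right)} = 0$ ($b{\left(U,p \right)} = 0 \left(U + p\right) = 0$)
$u = -20$ ($u = 0 + 4 \left(-5\right) = 0 - 20 = -20$)
$8 u - 1 = 8 \left(-20\right) - 1 = -160 - 1 = -161$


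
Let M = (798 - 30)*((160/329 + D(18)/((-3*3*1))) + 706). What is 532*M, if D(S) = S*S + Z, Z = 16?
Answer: 38523774976/141 ≈ 2.7322e+8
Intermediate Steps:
D(S) = 16 + S² (D(S) = S*S + 16 = S² + 16 = 16 + S²)
M = 506891776/987 (M = (798 - 30)*((160/329 + (16 + 18²)/((-3*3*1))) + 706) = 768*((160*(1/329) + (16 + 324)/((-9*1))) + 706) = 768*((160/329 + 340/(-9)) + 706) = 768*((160/329 + 340*(-⅑)) + 706) = 768*((160/329 - 340/9) + 706) = 768*(-110420/2961 + 706) = 768*(1980046/2961) = 506891776/987 ≈ 5.1357e+5)
532*M = 532*(506891776/987) = 38523774976/141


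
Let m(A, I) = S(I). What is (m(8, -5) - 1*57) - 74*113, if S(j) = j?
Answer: -8424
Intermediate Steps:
m(A, I) = I
(m(8, -5) - 1*57) - 74*113 = (-5 - 1*57) - 74*113 = (-5 - 57) - 8362 = -62 - 8362 = -8424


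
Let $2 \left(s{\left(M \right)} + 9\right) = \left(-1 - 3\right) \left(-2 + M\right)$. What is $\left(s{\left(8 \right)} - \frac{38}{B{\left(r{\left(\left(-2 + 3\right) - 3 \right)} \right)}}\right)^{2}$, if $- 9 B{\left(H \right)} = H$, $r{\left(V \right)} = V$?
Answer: $36864$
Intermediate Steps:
$B{\left(H \right)} = - \frac{H}{9}$
$s{\left(M \right)} = -5 - 2 M$ ($s{\left(M \right)} = -9 + \frac{\left(-1 - 3\right) \left(-2 + M\right)}{2} = -9 + \frac{\left(-4\right) \left(-2 + M\right)}{2} = -9 + \frac{8 - 4 M}{2} = -9 - \left(-4 + 2 M\right) = -5 - 2 M$)
$\left(s{\left(8 \right)} - \frac{38}{B{\left(r{\left(\left(-2 + 3\right) - 3 \right)} \right)}}\right)^{2} = \left(\left(-5 - 16\right) - \frac{38}{\left(- \frac{1}{9}\right) \left(\left(-2 + 3\right) - 3\right)}\right)^{2} = \left(\left(-5 - 16\right) - \frac{38}{\left(- \frac{1}{9}\right) \left(1 - 3\right)}\right)^{2} = \left(-21 - \frac{38}{\left(- \frac{1}{9}\right) \left(-2\right)}\right)^{2} = \left(-21 - \frac{38}{\frac{2}{9}}\right)^{2} = \left(-21 - 171\right)^{2} = \left(-192\right)^{2} = 36864$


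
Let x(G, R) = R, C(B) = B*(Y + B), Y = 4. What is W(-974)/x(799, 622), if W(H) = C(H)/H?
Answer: -485/311 ≈ -1.5595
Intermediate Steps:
C(B) = B*(4 + B)
W(H) = 4 + H (W(H) = (H*(4 + H))/H = 4 + H)
W(-974)/x(799, 622) = (4 - 974)/622 = -970*1/622 = -485/311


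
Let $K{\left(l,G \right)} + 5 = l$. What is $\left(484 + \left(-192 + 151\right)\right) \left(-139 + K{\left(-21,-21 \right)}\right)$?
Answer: $-73095$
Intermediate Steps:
$K{\left(l,G \right)} = -5 + l$
$\left(484 + \left(-192 + 151\right)\right) \left(-139 + K{\left(-21,-21 \right)}\right) = \left(484 + \left(-192 + 151\right)\right) \left(-139 - 26\right) = \left(484 - 41\right) \left(-139 - 26\right) = 443 \left(-165\right) = -73095$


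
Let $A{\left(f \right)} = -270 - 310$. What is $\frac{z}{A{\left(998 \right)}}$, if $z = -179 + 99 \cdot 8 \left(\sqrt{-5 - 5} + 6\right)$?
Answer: $- \frac{4573}{580} - \frac{198 i \sqrt{10}}{145} \approx -7.8845 - 4.3181 i$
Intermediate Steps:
$A{\left(f \right)} = -580$ ($A{\left(f \right)} = -270 - 310 = -580$)
$z = 4573 + 792 i \sqrt{10}$ ($z = -179 + 99 \cdot 8 \left(\sqrt{-10} + 6\right) = -179 + 99 \cdot 8 \left(i \sqrt{10} + 6\right) = -179 + 99 \cdot 8 \left(6 + i \sqrt{10}\right) = -179 + 99 \left(48 + 8 i \sqrt{10}\right) = -179 + \left(4752 + 792 i \sqrt{10}\right) = 4573 + 792 i \sqrt{10} \approx 4573.0 + 2504.5 i$)
$\frac{z}{A{\left(998 \right)}} = \frac{4573 + 792 i \sqrt{10}}{-580} = \left(4573 + 792 i \sqrt{10}\right) \left(- \frac{1}{580}\right) = - \frac{4573}{580} - \frac{198 i \sqrt{10}}{145}$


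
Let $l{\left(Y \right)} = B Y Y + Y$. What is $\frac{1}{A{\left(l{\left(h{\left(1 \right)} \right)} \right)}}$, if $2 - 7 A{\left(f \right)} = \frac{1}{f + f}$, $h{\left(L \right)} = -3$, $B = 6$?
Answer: $\frac{102}{29} \approx 3.5172$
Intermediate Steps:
$l{\left(Y \right)} = Y + 6 Y^{2}$ ($l{\left(Y \right)} = 6 Y Y + Y = 6 Y^{2} + Y = Y + 6 Y^{2}$)
$A{\left(f \right)} = \frac{2}{7} - \frac{1}{14 f}$ ($A{\left(f \right)} = \frac{2}{7} - \frac{1}{7 \left(f + f\right)} = \frac{2}{7} - \frac{1}{7 \cdot 2 f} = \frac{2}{7} - \frac{\frac{1}{2} \frac{1}{f}}{7} = \frac{2}{7} - \frac{1}{14 f}$)
$\frac{1}{A{\left(l{\left(h{\left(1 \right)} \right)} \right)}} = \frac{1}{\frac{1}{14} \frac{1}{\left(-3\right) \left(1 + 6 \left(-3\right)\right)} \left(-1 + 4 \left(- 3 \left(1 + 6 \left(-3\right)\right)\right)\right)} = \frac{1}{\frac{1}{14} \frac{1}{\left(-3\right) \left(1 - 18\right)} \left(-1 + 4 \left(- 3 \left(1 - 18\right)\right)\right)} = \frac{1}{\frac{1}{14} \frac{1}{\left(-3\right) \left(-17\right)} \left(-1 + 4 \left(\left(-3\right) \left(-17\right)\right)\right)} = \frac{1}{\frac{1}{14} \cdot \frac{1}{51} \left(-1 + 4 \cdot 51\right)} = \frac{1}{\frac{1}{14} \cdot \frac{1}{51} \left(-1 + 204\right)} = \frac{1}{\frac{1}{14} \cdot \frac{1}{51} \cdot 203} = \frac{1}{\frac{29}{102}} = \frac{102}{29}$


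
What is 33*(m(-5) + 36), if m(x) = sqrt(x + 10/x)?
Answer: 1188 + 33*I*sqrt(7) ≈ 1188.0 + 87.31*I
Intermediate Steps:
33*(m(-5) + 36) = 33*(sqrt(-5 + 10/(-5)) + 36) = 33*(sqrt(-5 + 10*(-1/5)) + 36) = 33*(sqrt(-5 - 2) + 36) = 33*(sqrt(-7) + 36) = 33*(I*sqrt(7) + 36) = 33*(36 + I*sqrt(7)) = 1188 + 33*I*sqrt(7)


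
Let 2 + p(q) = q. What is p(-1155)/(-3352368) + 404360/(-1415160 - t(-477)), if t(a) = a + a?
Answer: -225654548023/790156489968 ≈ -0.28558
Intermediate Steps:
t(a) = 2*a
p(q) = -2 + q
p(-1155)/(-3352368) + 404360/(-1415160 - t(-477)) = (-2 - 1155)/(-3352368) + 404360/(-1415160 - 2*(-477)) = -1157*(-1/3352368) + 404360/(-1415160 - 1*(-954)) = 1157/3352368 + 404360/(-1415160 + 954) = 1157/3352368 + 404360/(-1414206) = 1157/3352368 + 404360*(-1/1414206) = 1157/3352368 - 202180/707103 = -225654548023/790156489968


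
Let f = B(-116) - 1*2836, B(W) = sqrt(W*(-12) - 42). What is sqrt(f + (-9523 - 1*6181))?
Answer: sqrt(-18540 + 15*sqrt(6)) ≈ 136.03*I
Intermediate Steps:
B(W) = sqrt(-42 - 12*W) (B(W) = sqrt(-12*W - 42) = sqrt(-42 - 12*W))
f = -2836 + 15*sqrt(6) (f = sqrt(-42 - 12*(-116)) - 1*2836 = sqrt(-42 + 1392) - 2836 = sqrt(1350) - 2836 = 15*sqrt(6) - 2836 = -2836 + 15*sqrt(6) ≈ -2799.3)
sqrt(f + (-9523 - 1*6181)) = sqrt((-2836 + 15*sqrt(6)) + (-9523 - 1*6181)) = sqrt((-2836 + 15*sqrt(6)) + (-9523 - 6181)) = sqrt((-2836 + 15*sqrt(6)) - 15704) = sqrt(-18540 + 15*sqrt(6))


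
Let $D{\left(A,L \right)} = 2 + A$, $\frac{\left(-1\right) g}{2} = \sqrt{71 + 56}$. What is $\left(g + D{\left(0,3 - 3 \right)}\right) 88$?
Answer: $176 - 176 \sqrt{127} \approx -1807.4$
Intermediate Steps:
$g = - 2 \sqrt{127}$ ($g = - 2 \sqrt{71 + 56} = - 2 \sqrt{127} \approx -22.539$)
$\left(g + D{\left(0,3 - 3 \right)}\right) 88 = \left(- 2 \sqrt{127} + \left(2 + 0\right)\right) 88 = \left(- 2 \sqrt{127} + 2\right) 88 = \left(2 - 2 \sqrt{127}\right) 88 = 176 - 176 \sqrt{127}$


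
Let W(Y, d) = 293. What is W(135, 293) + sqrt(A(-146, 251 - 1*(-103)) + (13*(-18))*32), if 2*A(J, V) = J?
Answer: 293 + I*sqrt(7561) ≈ 293.0 + 86.954*I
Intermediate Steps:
A(J, V) = J/2
W(135, 293) + sqrt(A(-146, 251 - 1*(-103)) + (13*(-18))*32) = 293 + sqrt((1/2)*(-146) + (13*(-18))*32) = 293 + sqrt(-73 - 234*32) = 293 + sqrt(-73 - 7488) = 293 + sqrt(-7561) = 293 + I*sqrt(7561)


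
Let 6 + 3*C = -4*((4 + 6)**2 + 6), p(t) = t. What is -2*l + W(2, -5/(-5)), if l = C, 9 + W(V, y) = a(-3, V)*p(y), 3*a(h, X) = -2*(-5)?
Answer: 281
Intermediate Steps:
a(h, X) = 10/3 (a(h, X) = (-2*(-5))/3 = (1/3)*10 = 10/3)
W(V, y) = -9 + 10*y/3
C = -430/3 (C = -2 + (-4*((4 + 6)**2 + 6))/3 = -2 + (-4*(10**2 + 6))/3 = -2 + (-4*(100 + 6))/3 = -2 + (-4*106)/3 = -2 + (1/3)*(-424) = -2 - 424/3 = -430/3 ≈ -143.33)
l = -430/3 ≈ -143.33
-2*l + W(2, -5/(-5)) = -2*(-430/3) + (-9 + 10*(-5/(-5))/3) = 860/3 + (-9 + 10*(-5*(-1/5))/3) = 860/3 + (-9 + (10/3)*1) = 860/3 + (-9 + 10/3) = 860/3 - 17/3 = 281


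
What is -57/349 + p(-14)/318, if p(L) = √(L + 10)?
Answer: -57/349 + I/159 ≈ -0.16332 + 0.0062893*I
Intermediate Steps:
p(L) = √(10 + L)
-57/349 + p(-14)/318 = -57/349 + √(10 - 14)/318 = -57*1/349 + √(-4)*(1/318) = -57/349 + (2*I)*(1/318) = -57/349 + I/159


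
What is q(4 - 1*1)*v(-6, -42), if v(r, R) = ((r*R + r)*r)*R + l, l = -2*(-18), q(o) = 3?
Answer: 186084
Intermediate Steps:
l = 36
v(r, R) = 36 + R*r*(r + R*r) (v(r, R) = ((r*R + r)*r)*R + 36 = ((R*r + r)*r)*R + 36 = ((r + R*r)*r)*R + 36 = (r*(r + R*r))*R + 36 = R*r*(r + R*r) + 36 = 36 + R*r*(r + R*r))
q(4 - 1*1)*v(-6, -42) = 3*(36 - 42*(-6)² + (-42)²*(-6)²) = 3*(36 - 42*36 + 1764*36) = 3*(36 - 1512 + 63504) = 3*62028 = 186084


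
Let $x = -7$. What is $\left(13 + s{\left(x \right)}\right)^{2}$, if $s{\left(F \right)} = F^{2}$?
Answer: $3844$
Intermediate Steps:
$\left(13 + s{\left(x \right)}\right)^{2} = \left(13 + \left(-7\right)^{2}\right)^{2} = \left(13 + 49\right)^{2} = 62^{2} = 3844$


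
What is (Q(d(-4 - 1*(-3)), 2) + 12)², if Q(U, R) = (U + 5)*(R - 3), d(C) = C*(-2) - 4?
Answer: 81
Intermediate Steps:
d(C) = -4 - 2*C (d(C) = -2*C - 4 = -4 - 2*C)
Q(U, R) = (-3 + R)*(5 + U) (Q(U, R) = (5 + U)*(-3 + R) = (-3 + R)*(5 + U))
(Q(d(-4 - 1*(-3)), 2) + 12)² = ((-15 - 3*(-4 - 2*(-4 - 1*(-3))) + 5*2 + 2*(-4 - 2*(-4 - 1*(-3)))) + 12)² = ((-15 - 3*(-4 - 2*(-4 + 3)) + 10 + 2*(-4 - 2*(-4 + 3))) + 12)² = ((-15 - 3*(-4 - 2*(-1)) + 10 + 2*(-4 - 2*(-1))) + 12)² = ((-15 - 3*(-4 + 2) + 10 + 2*(-4 + 2)) + 12)² = ((-15 - 3*(-2) + 10 + 2*(-2)) + 12)² = ((-15 + 6 + 10 - 4) + 12)² = (-3 + 12)² = 9² = 81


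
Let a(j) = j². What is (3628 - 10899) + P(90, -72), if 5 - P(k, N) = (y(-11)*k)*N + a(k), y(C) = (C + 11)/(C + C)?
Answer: -15366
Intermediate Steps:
y(C) = (11 + C)/(2*C) (y(C) = (11 + C)/((2*C)) = (11 + C)*(1/(2*C)) = (11 + C)/(2*C))
P(k, N) = 5 - k² (P(k, N) = 5 - ((((½)*(11 - 11)/(-11))*k)*N + k²) = 5 - ((((½)*(-1/11)*0)*k)*N + k²) = 5 - ((0*k)*N + k²) = 5 - (0*N + k²) = 5 - (0 + k²) = 5 - k²)
(3628 - 10899) + P(90, -72) = (3628 - 10899) + (5 - 1*90²) = -7271 + (5 - 1*8100) = -7271 + (5 - 8100) = -7271 - 8095 = -15366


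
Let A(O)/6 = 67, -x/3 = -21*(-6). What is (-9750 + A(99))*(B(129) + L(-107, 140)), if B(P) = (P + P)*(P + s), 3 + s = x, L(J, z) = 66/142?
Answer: 43151330844/71 ≈ 6.0777e+8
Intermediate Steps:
x = -378 (x = -(-63)*(-6) = -3*126 = -378)
L(J, z) = 33/71 (L(J, z) = 66*(1/142) = 33/71)
s = -381 (s = -3 - 378 = -381)
A(O) = 402 (A(O) = 6*67 = 402)
B(P) = 2*P*(-381 + P) (B(P) = (P + P)*(P - 381) = (2*P)*(-381 + P) = 2*P*(-381 + P))
(-9750 + A(99))*(B(129) + L(-107, 140)) = (-9750 + 402)*(2*129*(-381 + 129) + 33/71) = -9348*(2*129*(-252) + 33/71) = -9348*(-65016 + 33/71) = -9348*(-4616103/71) = 43151330844/71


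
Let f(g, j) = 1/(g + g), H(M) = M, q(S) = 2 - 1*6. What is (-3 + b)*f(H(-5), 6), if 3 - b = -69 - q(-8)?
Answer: -13/2 ≈ -6.5000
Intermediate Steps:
q(S) = -4 (q(S) = 2 - 6 = -4)
f(g, j) = 1/(2*g)
b = 68 (b = 3 - (-69 - 1*(-4)) = 3 - (-69 + 4) = 3 - 1*(-65) = 3 + 65 = 68)
(-3 + b)*f(H(-5), 6) = (-3 + 68)*((½)/(-5)) = 65*((½)*(-⅕)) = 65*(-⅒) = -13/2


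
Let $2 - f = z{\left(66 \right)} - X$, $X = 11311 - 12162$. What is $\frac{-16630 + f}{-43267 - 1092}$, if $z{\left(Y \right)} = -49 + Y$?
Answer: $\frac{17496}{44359} \approx 0.39442$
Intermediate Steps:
$X = -851$ ($X = 11311 - 12162 = -851$)
$f = -866$ ($f = 2 - \left(\left(-49 + 66\right) - -851\right) = 2 - \left(17 + 851\right) = 2 - 868 = -866$)
$\frac{-16630 + f}{-43267 - 1092} = \frac{-16630 - 866}{-43267 - 1092} = - \frac{17496}{-44359} = \left(-17496\right) \left(- \frac{1}{44359}\right) = \frac{17496}{44359}$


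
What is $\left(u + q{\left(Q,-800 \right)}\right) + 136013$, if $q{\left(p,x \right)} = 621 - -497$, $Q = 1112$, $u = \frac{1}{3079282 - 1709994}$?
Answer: $\frac{187771832729}{1369288} \approx 1.3713 \cdot 10^{5}$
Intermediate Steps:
$u = \frac{1}{1369288} \approx 7.3031 \cdot 10^{-7}$
$q{\left(p,x \right)} = 1118$ ($q{\left(p,x \right)} = 621 + 497 = 1118$)
$\left(u + q{\left(Q,-800 \right)}\right) + 136013 = \left(\frac{1}{1369288} + 1118\right) + 136013 = \frac{1530863985}{1369288} + 136013 = \frac{187771832729}{1369288}$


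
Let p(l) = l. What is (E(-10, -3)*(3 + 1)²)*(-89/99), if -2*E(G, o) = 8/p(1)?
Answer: 5696/99 ≈ 57.535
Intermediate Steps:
E(G, o) = -4 (E(G, o) = -4/1 = -4)
(E(-10, -3)*(3 + 1)²)*(-89/99) = (-4*(3 + 1)²)*(-89/99) = (-4*4²)*(-89*1/99) = -4*16*(-89/99) = -64*(-89/99) = 5696/99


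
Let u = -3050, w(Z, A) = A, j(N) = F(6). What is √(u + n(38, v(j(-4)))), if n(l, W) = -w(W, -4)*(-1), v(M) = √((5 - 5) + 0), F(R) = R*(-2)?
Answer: I*√3054 ≈ 55.263*I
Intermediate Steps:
F(R) = -2*R
j(N) = -12 (j(N) = -2*6 = -12)
v(M) = 0 (v(M) = √(0 + 0) = √0 = 0)
n(l, W) = -4 (n(l, W) = -1*(-4)*(-1) = 4*(-1) = -4)
√(u + n(38, v(j(-4)))) = √(-3050 - 4) = √(-3054) = I*√3054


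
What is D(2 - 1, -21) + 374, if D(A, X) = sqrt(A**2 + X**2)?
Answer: 374 + sqrt(442) ≈ 395.02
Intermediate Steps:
D(2 - 1, -21) + 374 = sqrt((2 - 1)**2 + (-21)**2) + 374 = sqrt(1**2 + 441) + 374 = sqrt(1 + 441) + 374 = sqrt(442) + 374 = 374 + sqrt(442)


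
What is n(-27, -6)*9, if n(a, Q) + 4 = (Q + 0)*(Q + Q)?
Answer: 612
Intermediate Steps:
n(a, Q) = -4 + 2*Q**2 (n(a, Q) = -4 + (Q + 0)*(Q + Q) = -4 + Q*(2*Q) = -4 + 2*Q**2)
n(-27, -6)*9 = (-4 + 2*(-6)**2)*9 = (-4 + 2*36)*9 = (-4 + 72)*9 = 68*9 = 612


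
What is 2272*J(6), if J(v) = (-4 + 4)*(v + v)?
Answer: 0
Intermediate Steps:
J(v) = 0 (J(v) = 0*(2*v) = 0)
2272*J(6) = 2272*0 = 0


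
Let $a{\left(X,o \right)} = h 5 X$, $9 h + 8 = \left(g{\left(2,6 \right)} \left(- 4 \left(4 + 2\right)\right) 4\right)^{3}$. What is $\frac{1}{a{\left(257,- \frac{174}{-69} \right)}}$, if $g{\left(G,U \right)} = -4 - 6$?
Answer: $\frac{9}{1136885749720} \approx 7.9164 \cdot 10^{-12}$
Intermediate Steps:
$g{\left(G,U \right)} = -10$ ($g{\left(G,U \right)} = -4 - 6 = -10$)
$h = \frac{884735992}{9}$ ($h = - \frac{8}{9} + \frac{\left(- 10 \left(- 4 \left(4 + 2\right)\right) 4\right)^{3}}{9} = - \frac{8}{9} + \frac{\left(- 10 \left(\left(-4\right) 6\right) 4\right)^{3}}{9} = - \frac{8}{9} + \frac{\left(\left(-10\right) \left(-24\right) 4\right)^{3}}{9} = - \frac{8}{9} + \frac{\left(240 \cdot 4\right)^{3}}{9} = - \frac{8}{9} + \frac{960^{3}}{9} = - \frac{8}{9} + \frac{1}{9} \cdot 884736000 = - \frac{8}{9} + 98304000 = \frac{884735992}{9} \approx 9.8304 \cdot 10^{7}$)
$a{\left(X,o \right)} = \frac{4423679960 X}{9}$ ($a{\left(X,o \right)} = \frac{884735992}{9} \cdot 5 X = \frac{4423679960 X}{9}$)
$\frac{1}{a{\left(257,- \frac{174}{-69} \right)}} = \frac{1}{\frac{4423679960}{9} \cdot 257} = \frac{1}{\frac{1136885749720}{9}} = \frac{9}{1136885749720}$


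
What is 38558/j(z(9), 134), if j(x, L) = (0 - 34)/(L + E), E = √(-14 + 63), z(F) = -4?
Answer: -2718339/17 ≈ -1.5990e+5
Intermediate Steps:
E = 7 (E = √49 = 7)
j(x, L) = -34/(7 + L) (j(x, L) = (0 - 34)/(L + 7) = -34/(7 + L))
38558/j(z(9), 134) = 38558/((-34/(7 + 134))) = 38558/((-34/141)) = 38558/((-34*1/141)) = 38558/(-34/141) = 38558*(-141/34) = -2718339/17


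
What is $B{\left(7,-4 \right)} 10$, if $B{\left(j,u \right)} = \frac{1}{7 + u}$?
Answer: $\frac{10}{3} \approx 3.3333$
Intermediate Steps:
$B{\left(7,-4 \right)} 10 = \frac{1}{7 - 4} \cdot 10 = \frac{1}{3} \cdot 10 = \frac{10}{3}$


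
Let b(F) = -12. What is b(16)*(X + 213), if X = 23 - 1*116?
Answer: -1440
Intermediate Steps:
X = -93 (X = 23 - 116 = -93)
b(16)*(X + 213) = -12*(-93 + 213) = -12*120 = -1440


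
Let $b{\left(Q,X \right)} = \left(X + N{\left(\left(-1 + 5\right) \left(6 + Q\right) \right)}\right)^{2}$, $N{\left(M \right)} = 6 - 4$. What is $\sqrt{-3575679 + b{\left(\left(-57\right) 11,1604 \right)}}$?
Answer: $i \sqrt{996443} \approx 998.22 i$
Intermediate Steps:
$N{\left(M \right)} = 2$ ($N{\left(M \right)} = 6 - 4 = 2$)
$b{\left(Q,X \right)} = \left(2 + X\right)^{2}$ ($b{\left(Q,X \right)} = \left(X + 2\right)^{2} = \left(2 + X\right)^{2}$)
$\sqrt{-3575679 + b{\left(\left(-57\right) 11,1604 \right)}} = \sqrt{-3575679 + \left(2 + 1604\right)^{2}} = \sqrt{-3575679 + 1606^{2}} = \sqrt{-3575679 + 2579236} = \sqrt{-996443} = i \sqrt{996443}$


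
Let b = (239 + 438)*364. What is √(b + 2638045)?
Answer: 3*√320497 ≈ 1698.4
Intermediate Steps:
b = 246428 (b = 677*364 = 246428)
√(b + 2638045) = √(246428 + 2638045) = √2884473 = 3*√320497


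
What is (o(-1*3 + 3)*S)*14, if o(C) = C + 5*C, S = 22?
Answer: 0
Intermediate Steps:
o(C) = 6*C
(o(-1*3 + 3)*S)*14 = ((6*(-1*3 + 3))*22)*14 = ((6*(-3 + 3))*22)*14 = ((6*0)*22)*14 = (0*22)*14 = 0*14 = 0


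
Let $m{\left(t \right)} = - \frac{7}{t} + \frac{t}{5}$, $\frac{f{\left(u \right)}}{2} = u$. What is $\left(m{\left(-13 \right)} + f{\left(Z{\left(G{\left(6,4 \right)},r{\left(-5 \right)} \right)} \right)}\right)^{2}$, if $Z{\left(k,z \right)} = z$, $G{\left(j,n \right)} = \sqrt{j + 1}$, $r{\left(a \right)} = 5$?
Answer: $\frac{266256}{4225} \approx 63.019$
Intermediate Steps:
$G{\left(j,n \right)} = \sqrt{1 + j}$
$f{\left(u \right)} = 2 u$
$m{\left(t \right)} = - \frac{7}{t} + \frac{t}{5}$ ($m{\left(t \right)} = - \frac{7}{t} + t \frac{1}{5} = - \frac{7}{t} + \frac{t}{5}$)
$\left(m{\left(-13 \right)} + f{\left(Z{\left(G{\left(6,4 \right)},r{\left(-5 \right)} \right)} \right)}\right)^{2} = \left(\left(- \frac{7}{-13} + \frac{1}{5} \left(-13\right)\right) + 2 \cdot 5\right)^{2} = \left(\left(\left(-7\right) \left(- \frac{1}{13}\right) - \frac{13}{5}\right) + 10\right)^{2} = \left(\left(\frac{7}{13} - \frac{13}{5}\right) + 10\right)^{2} = \left(- \frac{134}{65} + 10\right)^{2} = \left(\frac{516}{65}\right)^{2} = \frac{266256}{4225}$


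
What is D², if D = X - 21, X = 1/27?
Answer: 320356/729 ≈ 439.45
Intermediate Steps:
X = 1/27 ≈ 0.037037
D = -566/27 (D = 1/27 - 21 = -566/27 ≈ -20.963)
D² = (-566/27)² = 320356/729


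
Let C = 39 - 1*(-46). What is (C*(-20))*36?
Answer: -61200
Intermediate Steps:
C = 85 (C = 39 + 46 = 85)
(C*(-20))*36 = (85*(-20))*36 = -1700*36 = -61200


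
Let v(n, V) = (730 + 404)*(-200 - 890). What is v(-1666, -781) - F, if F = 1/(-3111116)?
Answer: -3845526042959/3111116 ≈ -1.2361e+6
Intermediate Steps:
F = -1/3111116 ≈ -3.2143e-7
v(n, V) = -1236060 (v(n, V) = 1134*(-1090) = -1236060)
v(-1666, -781) - F = -1236060 - 1*(-1/3111116) = -1236060 + 1/3111116 = -3845526042959/3111116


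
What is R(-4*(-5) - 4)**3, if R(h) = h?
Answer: 4096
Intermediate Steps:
R(-4*(-5) - 4)**3 = (-4*(-5) - 4)**3 = (20 - 4)**3 = 16**3 = 4096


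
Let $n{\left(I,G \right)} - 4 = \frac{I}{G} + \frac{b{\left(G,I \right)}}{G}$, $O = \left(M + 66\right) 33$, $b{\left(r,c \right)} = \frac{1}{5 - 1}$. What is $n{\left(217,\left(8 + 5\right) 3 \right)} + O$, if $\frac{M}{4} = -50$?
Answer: $- \frac{688339}{156} \approx -4412.4$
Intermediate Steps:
$M = -200$ ($M = 4 \left(-50\right) = -200$)
$b{\left(r,c \right)} = \frac{1}{4}$
$O = -4422$ ($O = \left(-200 + 66\right) 33 = \left(-134\right) 33 = -4422$)
$n{\left(I,G \right)} = 4 + \frac{1}{4 G} + \frac{I}{G}$ ($n{\left(I,G \right)} = 4 + \left(\frac{I}{G} + \frac{1}{4 G}\right) = 4 + \left(\frac{1}{4 G} + \frac{I}{G}\right) = 4 + \frac{1}{4 G} + \frac{I}{G}$)
$n{\left(217,\left(8 + 5\right) 3 \right)} + O = \frac{\frac{1}{4} + 217 + 4 \left(8 + 5\right) 3}{\left(8 + 5\right) 3} - 4422 = \frac{\frac{1}{4} + 217 + 4 \cdot 13 \cdot 3}{13 \cdot 3} - 4422 = \frac{\frac{1}{4} + 217 + 4 \cdot 39}{39} - 4422 = \frac{\frac{1}{4} + 217 + 156}{39} - 4422 = \frac{1}{39} \cdot \frac{1493}{4} - 4422 = \frac{1493}{156} - 4422 = - \frac{688339}{156}$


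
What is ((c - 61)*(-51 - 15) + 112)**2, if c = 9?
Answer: 12559936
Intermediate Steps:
((c - 61)*(-51 - 15) + 112)**2 = ((9 - 61)*(-51 - 15) + 112)**2 = (-52*(-66) + 112)**2 = (3432 + 112)**2 = 3544**2 = 12559936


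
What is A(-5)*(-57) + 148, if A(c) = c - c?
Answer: 148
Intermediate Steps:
A(c) = 0
A(-5)*(-57) + 148 = 0*(-57) + 148 = 0 + 148 = 148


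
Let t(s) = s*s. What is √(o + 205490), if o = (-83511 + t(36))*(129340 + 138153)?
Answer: 167*I*√788545 ≈ 1.483e+5*I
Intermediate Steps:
t(s) = s²
o = -21991936995 (o = (-83511 + 36²)*(129340 + 138153) = (-83511 + 1296)*267493 = -82215*267493 = -21991936995)
√(o + 205490) = √(-21991936995 + 205490) = √(-21991731505) = 167*I*√788545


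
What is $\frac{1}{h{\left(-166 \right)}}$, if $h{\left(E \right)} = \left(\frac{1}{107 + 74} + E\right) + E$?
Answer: $- \frac{181}{60091} \approx -0.0030121$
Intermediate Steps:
$h{\left(E \right)} = \frac{1}{181} + 2 E$ ($h{\left(E \right)} = \left(\frac{1}{181} + E\right) + E = \frac{1}{181} + 2 E$)
$\frac{1}{h{\left(-166 \right)}} = \frac{1}{\frac{1}{181} + 2 \left(-166\right)} = \frac{1}{\frac{1}{181} - 332} = \frac{1}{- \frac{60091}{181}} = - \frac{181}{60091}$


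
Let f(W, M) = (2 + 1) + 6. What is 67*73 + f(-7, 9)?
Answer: 4900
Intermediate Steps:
f(W, M) = 9 (f(W, M) = 3 + 6 = 9)
67*73 + f(-7, 9) = 67*73 + 9 = 4891 + 9 = 4900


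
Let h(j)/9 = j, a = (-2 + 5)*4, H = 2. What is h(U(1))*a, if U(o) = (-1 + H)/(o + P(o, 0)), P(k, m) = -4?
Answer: -36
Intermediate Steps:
a = 12 (a = 3*4 = 12)
U(o) = 1/(-4 + o) (U(o) = (-1 + 2)/(o - 4) = 1/(-4 + o))
h(j) = 9*j
h(U(1))*a = (9/(-4 + 1))*12 = (9/(-3))*12 = (9*(-1/3))*12 = -3*12 = -36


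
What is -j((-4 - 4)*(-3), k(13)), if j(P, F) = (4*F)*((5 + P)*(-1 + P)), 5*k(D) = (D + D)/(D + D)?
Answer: -2668/5 ≈ -533.60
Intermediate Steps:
k(D) = ⅕ (k(D) = ((D + D)/(D + D))/5 = ((2*D)/((2*D)))/5 = ((2*D)*(1/(2*D)))/5 = (⅕)*1 = ⅕)
j(P, F) = 4*F*(-1 + P)*(5 + P) (j(P, F) = (4*F)*((-1 + P)*(5 + P)) = 4*F*(-1 + P)*(5 + P))
-j((-4 - 4)*(-3), k(13)) = -4*(-5 + ((-4 - 4)*(-3))² + 4*((-4 - 4)*(-3)))/5 = -4*(-5 + (-8*(-3))² + 4*(-8*(-3)))/5 = -4*(-5 + 24² + 4*24)/5 = -4*(-5 + 576 + 96)/5 = -4*667/5 = -1*2668/5 = -2668/5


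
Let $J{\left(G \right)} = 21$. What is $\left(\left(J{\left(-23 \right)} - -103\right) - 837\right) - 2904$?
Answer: $-3617$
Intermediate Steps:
$\left(\left(J{\left(-23 \right)} - -103\right) - 837\right) - 2904 = \left(\left(21 - -103\right) - 837\right) - 2904 = \left(\left(21 + 103\right) - 837\right) - 2904 = \left(124 - 837\right) - 2904 = -713 - 2904 = -3617$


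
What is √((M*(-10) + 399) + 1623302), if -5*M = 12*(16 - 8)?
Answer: √1623893 ≈ 1274.3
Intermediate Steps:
M = -96/5 (M = -12*(16 - 8)/5 = -12*8/5 = -⅕*96 = -96/5 ≈ -19.200)
√((M*(-10) + 399) + 1623302) = √((-96/5*(-10) + 399) + 1623302) = √((192 + 399) + 1623302) = √(591 + 1623302) = √1623893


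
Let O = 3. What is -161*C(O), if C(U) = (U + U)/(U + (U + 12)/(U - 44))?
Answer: -6601/18 ≈ -366.72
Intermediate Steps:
C(U) = 2*U/(U + (12 + U)/(-44 + U)) (C(U) = (2*U)/(U + (12 + U)/(-44 + U)) = 2*U/(U + (12 + U)/(-44 + U)))
-161*C(O) = -322*3*(-44 + 3)/(12 + 3² - 43*3) = -322*3*(-41)/(12 + 9 - 129) = -322*3*(-41)/(-108) = -322*3*(-1)*(-41)/108 = -161*41/18 = -6601/18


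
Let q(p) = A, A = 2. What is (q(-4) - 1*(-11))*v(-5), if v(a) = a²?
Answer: 325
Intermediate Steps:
q(p) = 2
(q(-4) - 1*(-11))*v(-5) = (2 - 1*(-11))*(-5)² = (2 + 11)*25 = 13*25 = 325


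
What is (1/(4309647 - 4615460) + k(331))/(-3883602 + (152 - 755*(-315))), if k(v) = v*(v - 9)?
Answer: -6518832233/222975903625 ≈ -0.029236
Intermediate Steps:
k(v) = v*(-9 + v)
(1/(4309647 - 4615460) + k(331))/(-3883602 + (152 - 755*(-315))) = (1/(4309647 - 4615460) + 331*(-9 + 331))/(-3883602 + (152 - 755*(-315))) = (1/(-305813) + 331*322)/(-3883602 + (152 + 237825)) = (-1/305813 + 106582)/(-3883602 + 237977) = (32594161165/305813)/(-3645625) = (32594161165/305813)*(-1/3645625) = -6518832233/222975903625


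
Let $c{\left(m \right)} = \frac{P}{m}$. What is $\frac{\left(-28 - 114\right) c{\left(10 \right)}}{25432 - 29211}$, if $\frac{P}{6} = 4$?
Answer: $\frac{1704}{18895} \approx 0.090183$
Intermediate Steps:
$P = 24$ ($P = 6 \cdot 4 = 24$)
$c{\left(m \right)} = \frac{24}{m}$
$\frac{\left(-28 - 114\right) c{\left(10 \right)}}{25432 - 29211} = \frac{\left(-28 - 114\right) \frac{24}{10}}{25432 - 29211} = \frac{\left(-142\right) 24 \cdot \frac{1}{10}}{-3779} = \left(-142\right) \frac{12}{5} \left(- \frac{1}{3779}\right) = \left(- \frac{1704}{5}\right) \left(- \frac{1}{3779}\right) = \frac{1704}{18895}$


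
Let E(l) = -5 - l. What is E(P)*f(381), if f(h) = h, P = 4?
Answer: -3429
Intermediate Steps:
E(P)*f(381) = (-5 - 1*4)*381 = (-5 - 4)*381 = -9*381 = -3429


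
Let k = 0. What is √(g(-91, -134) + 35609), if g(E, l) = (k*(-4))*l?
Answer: √35609 ≈ 188.70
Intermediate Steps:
g(E, l) = 0 (g(E, l) = (0*(-4))*l = 0*l = 0)
√(g(-91, -134) + 35609) = √(0 + 35609) = √35609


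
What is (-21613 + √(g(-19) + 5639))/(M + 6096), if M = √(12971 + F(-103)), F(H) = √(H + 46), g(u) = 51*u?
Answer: -(21613 - √4670)/(6096 + √(12971 + I*√57)) ≈ -3.4694 + 1.8518e-5*I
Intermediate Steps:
F(H) = √(46 + H)
M = √(12971 + I*√57) (M = √(12971 + √(46 - 103)) = √(12971 + √(-57)) = √(12971 + I*√57) ≈ 113.89 + 0.0331*I)
(-21613 + √(g(-19) + 5639))/(M + 6096) = (-21613 + √(51*(-19) + 5639))/(√(12971 + I*√57) + 6096) = (-21613 + √(-969 + 5639))/(6096 + √(12971 + I*√57)) = (-21613 + √4670)/(6096 + √(12971 + I*√57))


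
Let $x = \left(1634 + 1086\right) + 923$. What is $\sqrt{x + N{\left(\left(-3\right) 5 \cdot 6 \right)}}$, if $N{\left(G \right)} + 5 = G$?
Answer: $2 \sqrt{887} \approx 59.565$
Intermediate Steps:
$x = 3643$ ($x = 2720 + 923 = 3643$)
$N{\left(G \right)} = -5 + G$
$\sqrt{x + N{\left(\left(-3\right) 5 \cdot 6 \right)}} = \sqrt{3643 + \left(-5 + \left(-3\right) 5 \cdot 6\right)} = \sqrt{3643 - 95} = \sqrt{3548} = 2 \sqrt{887}$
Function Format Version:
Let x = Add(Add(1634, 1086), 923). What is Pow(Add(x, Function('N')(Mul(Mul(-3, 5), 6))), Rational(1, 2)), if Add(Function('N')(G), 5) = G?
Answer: Mul(2, Pow(887, Rational(1, 2))) ≈ 59.565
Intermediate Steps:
x = 3643 (x = Add(2720, 923) = 3643)
Function('N')(G) = Add(-5, G)
Pow(Add(x, Function('N')(Mul(Mul(-3, 5), 6))), Rational(1, 2)) = Pow(Add(3643, Add(-5, Mul(Mul(-3, 5), 6))), Rational(1, 2)) = Pow(Add(3643, Add(-5, Mul(-15, 6))), Rational(1, 2)) = Pow(Add(3643, Add(-5, -90)), Rational(1, 2)) = Pow(Add(3643, -95), Rational(1, 2)) = Pow(3548, Rational(1, 2)) = Mul(2, Pow(887, Rational(1, 2)))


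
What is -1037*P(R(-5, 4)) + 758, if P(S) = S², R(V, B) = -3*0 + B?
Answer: -15834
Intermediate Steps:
R(V, B) = B (R(V, B) = 0 + B = B)
-1037*P(R(-5, 4)) + 758 = -1037*4² + 758 = -1037*16 + 758 = -16592 + 758 = -15834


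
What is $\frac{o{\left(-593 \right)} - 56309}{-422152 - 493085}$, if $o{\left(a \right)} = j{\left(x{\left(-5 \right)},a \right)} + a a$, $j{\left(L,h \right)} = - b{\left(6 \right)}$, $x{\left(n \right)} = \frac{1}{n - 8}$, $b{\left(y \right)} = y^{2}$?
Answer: $- \frac{295304}{915237} \approx -0.32265$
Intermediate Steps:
$x{\left(n \right)} = \frac{1}{-8 + n}$ ($x{\left(n \right)} = \frac{1}{n - 8} = \frac{1}{-8 + n}$)
$j{\left(L,h \right)} = -36$ ($j{\left(L,h \right)} = - 6^{2} = \left(-1\right) 36 = -36$)
$o{\left(a \right)} = -36 + a^{2}$ ($o{\left(a \right)} = -36 + a a = -36 + a^{2}$)
$\frac{o{\left(-593 \right)} - 56309}{-422152 - 493085} = \frac{\left(-36 + \left(-593\right)^{2}\right) - 56309}{-422152 - 493085} = \frac{\left(-36 + 351649\right) - 56309}{-915237} = \left(351613 - 56309\right) \left(- \frac{1}{915237}\right) = 295304 \left(- \frac{1}{915237}\right) = - \frac{295304}{915237}$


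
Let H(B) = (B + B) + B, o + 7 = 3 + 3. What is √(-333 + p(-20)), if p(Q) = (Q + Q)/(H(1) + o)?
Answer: I*√353 ≈ 18.788*I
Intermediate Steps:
o = -1 (o = -7 + (3 + 3) = -7 + 6 = -1)
H(B) = 3*B (H(B) = 2*B + B = 3*B)
p(Q) = Q (p(Q) = (Q + Q)/(3*1 - 1) = (2*Q)/(3 - 1) = (2*Q)/2 = (2*Q)*(½) = Q)
√(-333 + p(-20)) = √(-333 - 20) = √(-353) = I*√353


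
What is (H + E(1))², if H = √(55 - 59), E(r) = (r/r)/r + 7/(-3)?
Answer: -20/9 - 16*I/3 ≈ -2.2222 - 5.3333*I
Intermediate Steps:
E(r) = -7/3 + 1/r (E(r) = 1/r + 7*(-⅓) = 1/r - 7/3 = -7/3 + 1/r)
H = 2*I (H = √(-4) = 2*I ≈ 2.0*I)
(H + E(1))² = (2*I + (-7/3 + 1/1))² = (2*I + (-7/3 + 1))² = (2*I - 4/3)² = (-4/3 + 2*I)²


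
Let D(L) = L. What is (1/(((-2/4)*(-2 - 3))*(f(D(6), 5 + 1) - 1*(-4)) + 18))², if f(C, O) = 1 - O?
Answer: 4/961 ≈ 0.0041623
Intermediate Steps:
(1/(((-2/4)*(-2 - 3))*(f(D(6), 5 + 1) - 1*(-4)) + 18))² = (1/(((-2/4)*(-2 - 3))*((1 - (5 + 1)) - 1*(-4)) + 18))² = (1/((-2*¼*(-5))*((1 - 1*6) + 4) + 18))² = (1/((-½*(-5))*((1 - 6) + 4) + 18))² = (1/(5*(-5 + 4)/2 + 18))² = (1/((5/2)*(-1) + 18))² = (1/(-5/2 + 18))² = (1/(31/2))² = (2/31)² = 4/961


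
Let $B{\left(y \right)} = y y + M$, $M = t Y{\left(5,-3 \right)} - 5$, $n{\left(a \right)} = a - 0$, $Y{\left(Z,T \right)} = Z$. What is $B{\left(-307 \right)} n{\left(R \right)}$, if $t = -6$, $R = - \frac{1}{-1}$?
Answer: $94214$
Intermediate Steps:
$R = 1$ ($R = \left(-1\right) \left(-1\right) = 1$)
$n{\left(a \right)} = a$ ($n{\left(a \right)} = a + 0 = a$)
$M = -35$ ($M = \left(-6\right) 5 - 5 = -30 - 5 = -35$)
$B{\left(y \right)} = -35 + y^{2}$ ($B{\left(y \right)} = y y - 35 = y^{2} - 35 = -35 + y^{2}$)
$B{\left(-307 \right)} n{\left(R \right)} = \left(-35 + \left(-307\right)^{2}\right) 1 = \left(-35 + 94249\right) 1 = 94214 \cdot 1 = 94214$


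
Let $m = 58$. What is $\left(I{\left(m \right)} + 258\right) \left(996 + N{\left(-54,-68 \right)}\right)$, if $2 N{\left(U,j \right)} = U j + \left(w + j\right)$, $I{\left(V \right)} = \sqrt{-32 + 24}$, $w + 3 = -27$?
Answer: $718014 + 5566 i \sqrt{2} \approx 7.1801 \cdot 10^{5} + 7871.5 i$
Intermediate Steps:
$w = -30$ ($w = -3 - 27 = -30$)
$I{\left(V \right)} = 2 i \sqrt{2}$ ($I{\left(V \right)} = \sqrt{-8} = 2 i \sqrt{2}$)
$N{\left(U,j \right)} = -15 + \frac{j}{2} + \frac{U j}{2}$ ($N{\left(U,j \right)} = \frac{U j + \left(-30 + j\right)}{2} = \frac{-30 + j + U j}{2} = -15 + \frac{j}{2} + \frac{U j}{2}$)
$\left(I{\left(m \right)} + 258\right) \left(996 + N{\left(-54,-68 \right)}\right) = \left(2 i \sqrt{2} + 258\right) \left(996 + \left(-15 + \frac{1}{2} \left(-68\right) + \frac{1}{2} \left(-54\right) \left(-68\right)\right)\right) = \left(258 + 2 i \sqrt{2}\right) \left(996 - -1787\right) = \left(258 + 2 i \sqrt{2}\right) \left(996 + 1787\right) = \left(258 + 2 i \sqrt{2}\right) 2783 = 718014 + 5566 i \sqrt{2}$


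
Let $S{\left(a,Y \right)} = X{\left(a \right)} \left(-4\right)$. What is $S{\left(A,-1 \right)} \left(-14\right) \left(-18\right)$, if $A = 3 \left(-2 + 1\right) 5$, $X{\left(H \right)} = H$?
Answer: $15120$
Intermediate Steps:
$A = -15$ ($A = 3 \left(-1\right) 5 = \left(-3\right) 5 = -15$)
$S{\left(a,Y \right)} = - 4 a$ ($S{\left(a,Y \right)} = a \left(-4\right) = - 4 a$)
$S{\left(A,-1 \right)} \left(-14\right) \left(-18\right) = \left(-4\right) \left(-15\right) \left(-14\right) \left(-18\right) = 60 \left(-14\right) \left(-18\right) = \left(-840\right) \left(-18\right) = 15120$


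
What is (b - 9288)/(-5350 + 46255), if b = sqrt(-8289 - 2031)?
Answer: -344/1515 + 4*I*sqrt(645)/40905 ≈ -0.22706 + 0.0024835*I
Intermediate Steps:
b = 4*I*sqrt(645) (b = sqrt(-10320) = 4*I*sqrt(645) ≈ 101.59*I)
(b - 9288)/(-5350 + 46255) = (4*I*sqrt(645) - 9288)/(-5350 + 46255) = (-9288 + 4*I*sqrt(645))/40905 = (-9288 + 4*I*sqrt(645))*(1/40905) = -344/1515 + 4*I*sqrt(645)/40905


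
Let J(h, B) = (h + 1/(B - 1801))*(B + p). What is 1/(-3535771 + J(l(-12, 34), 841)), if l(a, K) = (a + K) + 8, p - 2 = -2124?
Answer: -320/1143743893 ≈ -2.7978e-7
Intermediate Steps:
p = -2122 (p = 2 - 2124 = -2122)
l(a, K) = 8 + K + a (l(a, K) = (K + a) + 8 = 8 + K + a)
J(h, B) = (-2122 + B)*(h + 1/(-1801 + B)) (J(h, B) = (h + 1/(B - 1801))*(B - 2122) = (h + 1/(-1801 + B))*(-2122 + B) = (-2122 + B)*(h + 1/(-1801 + B)))
1/(-3535771 + J(l(-12, 34), 841)) = 1/(-3535771 + (-2122 + 841 + 3821722*(8 + 34 - 12) + (8 + 34 - 12)*841**2 - 3923*841*(8 + 34 - 12))/(-1801 + 841)) = 1/(-3535771 + (-2122 + 841 + 3821722*30 + 30*707281 - 3923*841*30)/(-960)) = 1/(-3535771 - (-2122 + 841 + 114651660 + 21218430 - 98977290)/960) = 1/(-3535771 - 1/960*36891519) = 1/(-3535771 - 12297173/320) = 1/(-1143743893/320) = -320/1143743893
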